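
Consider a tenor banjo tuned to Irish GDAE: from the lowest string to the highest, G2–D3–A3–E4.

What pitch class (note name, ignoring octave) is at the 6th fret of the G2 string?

C♯

The open G2 string plus 6 semitones: G–G#–A–A#–B–C–C#.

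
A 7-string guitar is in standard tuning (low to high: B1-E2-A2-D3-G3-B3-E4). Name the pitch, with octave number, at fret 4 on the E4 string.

The open E4 string plus 4 semitones: E–F–F#–G–G#.
No B→C boundary is crossed, so the octave stays at 4.
(Equivalently spelled Ab4.)

G#4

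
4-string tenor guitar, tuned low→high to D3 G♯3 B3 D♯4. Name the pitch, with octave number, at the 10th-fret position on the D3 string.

D3 is MIDI 50. Adding 10 gives 60, which is C4.

C4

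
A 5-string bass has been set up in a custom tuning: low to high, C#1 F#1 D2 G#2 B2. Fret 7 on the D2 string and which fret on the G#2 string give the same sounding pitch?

1

D2 at fret 7 is D2 + 7 semitones = A2.
The open G#2 string is 6 semitones above the open D2, so the same pitch on the G#2 string lies at fret 7 − 6 = 1.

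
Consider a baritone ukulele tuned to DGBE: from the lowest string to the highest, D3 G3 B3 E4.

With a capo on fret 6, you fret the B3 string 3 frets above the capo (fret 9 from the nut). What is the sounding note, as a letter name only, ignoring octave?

G#

The capo raises the open B3 by 6 semitones to F4; fretting 3 more gives B3 + 6 + 3 = B3 + 9 semitones, landing on G#.
(Also written Ab.)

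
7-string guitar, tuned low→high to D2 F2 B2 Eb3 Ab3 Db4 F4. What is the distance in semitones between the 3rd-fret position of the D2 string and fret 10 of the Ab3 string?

D2 at fret 3 → F2 (MIDI 41); Ab3 at fret 10 → Gb4 (MIDI 66).
41 − 66 = -25, so the two pitches are 25 semitones apart, with Gb4 the higher.

25 semitones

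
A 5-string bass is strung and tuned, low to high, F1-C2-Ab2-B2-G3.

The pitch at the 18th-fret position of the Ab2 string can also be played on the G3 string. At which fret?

Ab2 at fret 18 is Ab2 + 18 semitones = D4.
The open G3 string is 11 semitones above the open Ab2, so the same pitch on the G3 string lies at fret 18 − 11 = 7.

7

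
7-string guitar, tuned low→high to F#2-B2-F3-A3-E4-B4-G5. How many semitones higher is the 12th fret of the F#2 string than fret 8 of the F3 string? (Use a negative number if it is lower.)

F#2 at fret 12 → F#3 (MIDI 54); F3 at fret 8 → C#4 (MIDI 61).
54 − 61 = -7, so the two pitches are 7 semitones apart.

-7 semitones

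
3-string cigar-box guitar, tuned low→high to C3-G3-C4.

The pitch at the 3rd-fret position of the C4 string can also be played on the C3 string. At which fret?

Fret 3 on C4 is MIDI 60 + 3 = 63 (D#4). On the C3 string (open MIDI 48), that pitch is 63 − 48 = fret 15.

15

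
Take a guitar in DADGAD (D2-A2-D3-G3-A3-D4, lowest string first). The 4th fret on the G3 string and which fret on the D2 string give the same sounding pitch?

21

G3 at fret 4 is G3 + 4 semitones = B3.
The open D2 string is 17 semitones below the open G3, so the same pitch on the D2 string lies at fret 4 + 17 = 21.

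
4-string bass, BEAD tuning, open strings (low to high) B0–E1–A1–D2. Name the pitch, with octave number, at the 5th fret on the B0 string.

Each fret is one semitone, so B0 + 5 = E1.

E1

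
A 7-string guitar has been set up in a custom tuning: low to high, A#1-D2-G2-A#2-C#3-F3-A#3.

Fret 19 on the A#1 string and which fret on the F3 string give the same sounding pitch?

A#1 at fret 19 is A#1 + 19 semitones = F3.
The open F3 string is 19 semitones above the open A#1, so the same pitch on the F3 string lies at fret 19 − 19 = 0.

0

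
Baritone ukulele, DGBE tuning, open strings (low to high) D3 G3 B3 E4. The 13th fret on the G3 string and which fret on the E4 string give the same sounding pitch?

Fret 13 on G3 is MIDI 55 + 13 = 68 (G#4). On the E4 string (open MIDI 64), that pitch is 68 − 64 = fret 4.

4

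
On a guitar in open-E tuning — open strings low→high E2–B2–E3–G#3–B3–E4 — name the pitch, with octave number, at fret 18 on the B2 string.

Each fret is one semitone, so B2 + 18 = F4.

F4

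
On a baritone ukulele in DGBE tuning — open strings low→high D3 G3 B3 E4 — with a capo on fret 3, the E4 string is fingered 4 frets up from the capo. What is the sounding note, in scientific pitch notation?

B4

The capo raises the open E4 by 3 semitones to G4; fretting 4 more gives E4 + 3 + 4 = E4 + 7 semitones = B4.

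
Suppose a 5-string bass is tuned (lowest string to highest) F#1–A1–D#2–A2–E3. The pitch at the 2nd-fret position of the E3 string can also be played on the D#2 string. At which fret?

15

E3 at fret 2 is E3 + 2 semitones = F#3.
The open D#2 string is 13 semitones below the open E3, so the same pitch on the D#2 string lies at fret 2 + 13 = 15.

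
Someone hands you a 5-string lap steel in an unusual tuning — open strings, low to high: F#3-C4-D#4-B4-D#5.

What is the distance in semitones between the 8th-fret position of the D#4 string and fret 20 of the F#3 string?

3 semitones

D#4 at fret 8 → B4 (MIDI 71); F#3 at fret 20 → D5 (MIDI 74).
71 − 74 = -3, so the two pitches are 3 semitones apart, with D5 the higher.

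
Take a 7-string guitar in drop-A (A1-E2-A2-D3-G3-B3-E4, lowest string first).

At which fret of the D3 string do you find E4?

E4 is 14 semitones above the open D3 (D–D#–E–F–…–D–D#–E), so it sits at fret 14.

14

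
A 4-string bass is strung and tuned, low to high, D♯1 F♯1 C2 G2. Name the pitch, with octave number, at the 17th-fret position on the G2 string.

C4

G2 is MIDI 43. Adding 17 gives 60, which is C4.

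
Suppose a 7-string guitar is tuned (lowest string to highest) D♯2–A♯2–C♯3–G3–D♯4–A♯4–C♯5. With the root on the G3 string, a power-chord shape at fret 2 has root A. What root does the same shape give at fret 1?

Moving from fret 2 to fret 1 shifts the root by -1 semitone.
A down 1 semitone is G♯.

G♯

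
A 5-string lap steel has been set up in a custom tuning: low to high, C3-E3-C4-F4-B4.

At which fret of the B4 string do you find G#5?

9

G#5 is 9 semitones above the open B4 (B–C–C#–D–D#–E–F–F#–G–G#), so it sits at fret 9.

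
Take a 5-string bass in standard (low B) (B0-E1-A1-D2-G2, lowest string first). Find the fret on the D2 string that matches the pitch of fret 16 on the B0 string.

Fret 16 on B0 is MIDI 23 + 16 = 39 (D#2). On the D2 string (open MIDI 38), that pitch is 39 − 38 = fret 1.

1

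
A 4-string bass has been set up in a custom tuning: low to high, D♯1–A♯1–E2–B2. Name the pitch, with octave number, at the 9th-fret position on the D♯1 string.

D♯1 is MIDI 27. Adding 9 gives 36, which is C2.

C2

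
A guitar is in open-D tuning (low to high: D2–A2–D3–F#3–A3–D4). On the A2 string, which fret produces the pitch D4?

17

D4 is 17 semitones above the open A2 (A–A#–B–C–…–C–C#–D), so it sits at fret 17.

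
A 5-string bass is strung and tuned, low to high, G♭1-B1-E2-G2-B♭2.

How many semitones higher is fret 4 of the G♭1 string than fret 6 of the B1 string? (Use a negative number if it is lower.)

-7 semitones

G♭1 at fret 4 → B♭1 (MIDI 34); B1 at fret 6 → F2 (MIDI 41).
34 − 41 = -7, so the two pitches are 7 semitones apart.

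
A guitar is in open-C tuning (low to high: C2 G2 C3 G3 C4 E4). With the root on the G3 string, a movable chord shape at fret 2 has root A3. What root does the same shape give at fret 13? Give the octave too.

G♯4

Moving from fret 2 to fret 13 shifts the root by 11 semitones.
A3 up 11 semitones is G♯4.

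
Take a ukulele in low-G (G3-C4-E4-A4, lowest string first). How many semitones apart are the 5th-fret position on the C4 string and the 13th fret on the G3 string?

C4 at fret 5 → F4 (MIDI 65); G3 at fret 13 → G#4 (MIDI 68).
65 − 68 = -3, so the two pitches are 3 semitones apart, with G#4 the higher.

3 semitones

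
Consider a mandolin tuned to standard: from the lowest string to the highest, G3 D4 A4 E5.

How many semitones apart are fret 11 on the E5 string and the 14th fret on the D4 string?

E5 at fret 11 → D♯6 (MIDI 87); D4 at fret 14 → E5 (MIDI 76).
87 − 76 = 11, so the two pitches are 11 semitones apart, with D♯6 the higher.

11 semitones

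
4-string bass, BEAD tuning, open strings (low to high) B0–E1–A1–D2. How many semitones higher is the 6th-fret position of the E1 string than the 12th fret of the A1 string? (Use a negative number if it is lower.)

E1 at fret 6 → A#1 (MIDI 34); A1 at fret 12 → A2 (MIDI 45).
34 − 45 = -11, so the two pitches are 11 semitones apart.

-11 semitones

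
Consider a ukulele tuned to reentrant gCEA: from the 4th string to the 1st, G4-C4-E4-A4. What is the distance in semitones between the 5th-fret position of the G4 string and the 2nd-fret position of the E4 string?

6 semitones

G4 at fret 5 → C5 (MIDI 72); E4 at fret 2 → F#4 (MIDI 66).
72 − 66 = 6, so the two pitches are 6 semitones apart, with C5 the higher.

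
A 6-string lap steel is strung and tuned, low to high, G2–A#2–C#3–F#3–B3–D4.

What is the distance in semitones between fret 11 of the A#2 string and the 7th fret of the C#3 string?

1 semitone

A#2 at fret 11 → A3 (MIDI 57); C#3 at fret 7 → G#3 (MIDI 56).
57 − 56 = 1, so the two pitches are 1 semitone apart, with A3 the higher.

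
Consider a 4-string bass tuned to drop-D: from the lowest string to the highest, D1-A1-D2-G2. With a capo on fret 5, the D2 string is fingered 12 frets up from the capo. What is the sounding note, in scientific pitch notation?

G3

The capo raises the open D2 by 5 semitones to G2; fretting 12 more gives D2 + 5 + 12 = D2 + 17 semitones = G3.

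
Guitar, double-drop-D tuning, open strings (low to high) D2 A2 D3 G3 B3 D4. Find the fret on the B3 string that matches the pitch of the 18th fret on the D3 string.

9

D3 at fret 18 is D3 + 18 semitones = G♯4.
The open B3 string is 9 semitones above the open D3, so the same pitch on the B3 string lies at fret 18 − 9 = 9.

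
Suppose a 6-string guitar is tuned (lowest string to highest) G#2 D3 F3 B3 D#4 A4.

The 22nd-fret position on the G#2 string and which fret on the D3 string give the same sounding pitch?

Fret 22 on G#2 is MIDI 44 + 22 = 66 (F#4). On the D3 string (open MIDI 50), that pitch is 66 − 50 = fret 16.

16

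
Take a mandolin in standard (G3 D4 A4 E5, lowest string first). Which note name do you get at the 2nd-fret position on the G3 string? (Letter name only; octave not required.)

The open G3 string plus 2 semitones: G–G#–A.

A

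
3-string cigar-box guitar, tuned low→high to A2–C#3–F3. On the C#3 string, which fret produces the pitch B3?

10

B3 is 10 semitones above the open C#3 (C#–D–D#–E–…–A–A#–B), so it sits at fret 10.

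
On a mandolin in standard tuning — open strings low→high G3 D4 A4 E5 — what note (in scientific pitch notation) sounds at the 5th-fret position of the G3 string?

Each fret is one semitone, so G3 + 5 = C4.

C4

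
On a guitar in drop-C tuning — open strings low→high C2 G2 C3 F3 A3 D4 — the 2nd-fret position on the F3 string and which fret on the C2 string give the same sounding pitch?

Fret 2 on F3 is MIDI 53 + 2 = 55 (G3). On the C2 string (open MIDI 36), that pitch is 55 − 36 = fret 19.

19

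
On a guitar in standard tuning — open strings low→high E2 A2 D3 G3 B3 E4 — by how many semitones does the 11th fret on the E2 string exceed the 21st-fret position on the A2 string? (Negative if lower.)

E2 at fret 11 → D#3 (MIDI 51); A2 at fret 21 → F#4 (MIDI 66).
51 − 66 = -15, so the two pitches are 15 semitones apart.

-15 semitones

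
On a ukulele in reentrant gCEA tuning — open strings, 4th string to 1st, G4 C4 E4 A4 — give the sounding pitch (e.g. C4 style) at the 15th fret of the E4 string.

Each fret is one semitone, so E4 + 15 = G5.

G5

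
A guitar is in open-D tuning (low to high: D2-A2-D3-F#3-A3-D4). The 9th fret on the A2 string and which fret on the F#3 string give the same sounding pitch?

0

A2 at fret 9 is A2 + 9 semitones = F#3.
The open F#3 string is 9 semitones above the open A2, so the same pitch on the F#3 string lies at fret 9 − 9 = 0.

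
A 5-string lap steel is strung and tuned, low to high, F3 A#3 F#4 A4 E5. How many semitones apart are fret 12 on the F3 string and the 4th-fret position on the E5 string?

F3 at fret 12 → F4 (MIDI 65); E5 at fret 4 → G#5 (MIDI 80).
65 − 80 = -15, so the two pitches are 15 semitones apart, with G#5 the higher.

15 semitones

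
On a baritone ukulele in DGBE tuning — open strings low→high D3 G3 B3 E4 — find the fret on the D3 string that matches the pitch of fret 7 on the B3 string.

B3 at fret 7 is B3 + 7 semitones = F♯4.
The open D3 string is 9 semitones below the open B3, so the same pitch on the D3 string lies at fret 7 + 9 = 16.

16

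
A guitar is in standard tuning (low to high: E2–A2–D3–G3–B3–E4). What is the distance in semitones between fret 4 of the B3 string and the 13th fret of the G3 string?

B3 at fret 4 → D♯4 (MIDI 63); G3 at fret 13 → G♯4 (MIDI 68).
63 − 68 = -5, so the two pitches are 5 semitones apart, with G♯4 the higher.

5 semitones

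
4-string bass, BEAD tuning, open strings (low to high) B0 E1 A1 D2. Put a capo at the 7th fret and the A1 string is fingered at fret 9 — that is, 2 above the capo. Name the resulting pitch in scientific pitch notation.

The capo raises the open A1 by 7 semitones to E2; fretting 2 more gives A1 + 7 + 2 = A1 + 9 semitones = F#2.
(Also written Gb.)

F#2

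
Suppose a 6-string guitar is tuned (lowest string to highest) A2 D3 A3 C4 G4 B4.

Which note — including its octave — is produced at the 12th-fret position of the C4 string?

C5

C4 is MIDI 60. Adding 12 gives 72, which is C5.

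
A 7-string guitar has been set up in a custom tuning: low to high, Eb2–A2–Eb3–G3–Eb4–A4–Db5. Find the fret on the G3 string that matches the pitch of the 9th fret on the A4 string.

23

A4 at fret 9 is A4 + 9 semitones = Gb5.
The open G3 string is 14 semitones below the open A4, so the same pitch on the G3 string lies at fret 9 + 14 = 23.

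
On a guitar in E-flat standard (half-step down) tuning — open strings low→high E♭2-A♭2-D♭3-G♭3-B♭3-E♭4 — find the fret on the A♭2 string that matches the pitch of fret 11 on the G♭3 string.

G♭3 at fret 11 is G♭3 + 11 semitones = F4.
The open A♭2 string is 10 semitones below the open G♭3, so the same pitch on the A♭2 string lies at fret 11 + 10 = 21.

21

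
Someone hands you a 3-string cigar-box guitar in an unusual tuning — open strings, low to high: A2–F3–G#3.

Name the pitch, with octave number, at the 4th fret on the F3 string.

A3

F3 is MIDI 53. Adding 4 gives 57, which is A3.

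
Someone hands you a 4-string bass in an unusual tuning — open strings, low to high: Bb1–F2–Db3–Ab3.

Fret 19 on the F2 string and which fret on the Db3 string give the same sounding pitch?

11

Fret 19 on F2 is MIDI 41 + 19 = 60 (C4). On the Db3 string (open MIDI 49), that pitch is 60 − 49 = fret 11.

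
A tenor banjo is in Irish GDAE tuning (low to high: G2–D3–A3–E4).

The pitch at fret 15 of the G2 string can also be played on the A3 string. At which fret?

1

Fret 15 on G2 is MIDI 43 + 15 = 58 (A#3). On the A3 string (open MIDI 57), that pitch is 58 − 57 = fret 1.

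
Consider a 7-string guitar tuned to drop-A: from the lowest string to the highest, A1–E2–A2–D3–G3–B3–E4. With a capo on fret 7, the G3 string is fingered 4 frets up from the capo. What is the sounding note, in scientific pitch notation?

F♯4

The capo raises the open G3 by 7 semitones to D4; fretting 4 more gives G3 + 7 + 4 = G3 + 11 semitones = F♯4.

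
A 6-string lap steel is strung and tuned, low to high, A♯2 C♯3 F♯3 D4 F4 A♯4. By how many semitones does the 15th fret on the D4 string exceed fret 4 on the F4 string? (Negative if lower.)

D4 at fret 15 → F5 (MIDI 77); F4 at fret 4 → A4 (MIDI 69).
77 − 69 = 8, so the two pitches are 8 semitones apart.

8 semitones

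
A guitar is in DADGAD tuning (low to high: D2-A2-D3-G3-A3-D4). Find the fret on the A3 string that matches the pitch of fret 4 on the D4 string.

D4 at fret 4 is D4 + 4 semitones = F#4.
The open A3 string is 5 semitones below the open D4, so the same pitch on the A3 string lies at fret 4 + 5 = 9.

9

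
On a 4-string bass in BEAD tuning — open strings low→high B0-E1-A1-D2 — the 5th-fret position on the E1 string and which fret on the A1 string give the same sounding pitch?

0

Fret 5 on E1 is MIDI 28 + 5 = 33 (A1). On the A1 string (open MIDI 33), that pitch is 33 − 33 = fret 0.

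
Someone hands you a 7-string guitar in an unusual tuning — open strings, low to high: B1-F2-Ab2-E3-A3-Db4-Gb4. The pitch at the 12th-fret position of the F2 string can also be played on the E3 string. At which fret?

1

Fret 12 on F2 is MIDI 41 + 12 = 53 (F3). On the E3 string (open MIDI 52), that pitch is 53 − 52 = fret 1.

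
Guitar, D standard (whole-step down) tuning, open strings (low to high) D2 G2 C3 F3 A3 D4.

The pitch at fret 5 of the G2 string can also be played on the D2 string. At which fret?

Fret 5 on G2 is MIDI 43 + 5 = 48 (C3). On the D2 string (open MIDI 38), that pitch is 48 − 38 = fret 10.

10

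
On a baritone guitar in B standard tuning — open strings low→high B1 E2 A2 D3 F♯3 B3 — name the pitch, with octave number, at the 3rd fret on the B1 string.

D2

B1 is MIDI 35. Adding 3 gives 38, which is D2.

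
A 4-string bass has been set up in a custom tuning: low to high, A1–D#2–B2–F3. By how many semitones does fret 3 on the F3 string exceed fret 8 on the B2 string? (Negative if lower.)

F3 at fret 3 → G#3 (MIDI 56); B2 at fret 8 → G3 (MIDI 55).
56 − 55 = 1, so the two pitches are 1 semitone apart.

1 semitone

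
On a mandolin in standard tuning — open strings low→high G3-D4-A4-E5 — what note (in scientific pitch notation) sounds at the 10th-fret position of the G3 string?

F4

The open G3 string plus 10 semitones: G–G#–A–A#–…–D#–E–F.
The walk passes from B into C once, so the octave number goes from 3 to 4.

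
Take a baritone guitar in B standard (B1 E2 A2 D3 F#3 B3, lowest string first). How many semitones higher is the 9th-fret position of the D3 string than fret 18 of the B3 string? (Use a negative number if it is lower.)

D3 at fret 9 → B3 (MIDI 59); B3 at fret 18 → F5 (MIDI 77).
59 − 77 = -18, so the two pitches are 18 semitones apart.

-18 semitones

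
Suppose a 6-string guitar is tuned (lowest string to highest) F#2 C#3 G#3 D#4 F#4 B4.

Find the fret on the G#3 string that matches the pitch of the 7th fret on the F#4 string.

F#4 at fret 7 is F#4 + 7 semitones = C#5.
The open G#3 string is 10 semitones below the open F#4, so the same pitch on the G#3 string lies at fret 7 + 10 = 17.

17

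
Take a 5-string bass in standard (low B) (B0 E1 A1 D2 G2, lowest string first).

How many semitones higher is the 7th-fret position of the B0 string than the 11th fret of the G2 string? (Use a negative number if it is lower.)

-24 semitones

B0 at fret 7 → F#1 (MIDI 30); G2 at fret 11 → F#3 (MIDI 54).
30 − 54 = -24, so the two pitches are 24 semitones apart.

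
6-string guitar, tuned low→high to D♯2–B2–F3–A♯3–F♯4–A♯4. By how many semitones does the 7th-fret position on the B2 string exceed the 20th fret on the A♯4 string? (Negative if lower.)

B2 at fret 7 → F♯3 (MIDI 54); A♯4 at fret 20 → F♯6 (MIDI 90).
54 − 90 = -36, so the two pitches are 36 semitones apart.

-36 semitones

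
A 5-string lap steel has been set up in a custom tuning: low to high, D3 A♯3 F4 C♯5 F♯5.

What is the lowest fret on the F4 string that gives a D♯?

From F4, count semitones up the chromatic scale until reaching D♯: F–F#–G–G#–…–C#–D–D# — 10 steps.

10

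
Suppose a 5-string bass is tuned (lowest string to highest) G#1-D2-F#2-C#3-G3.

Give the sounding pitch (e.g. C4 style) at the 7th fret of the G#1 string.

Each fret is one semitone, so G#1 + 7 = D#2.
(Equivalently spelled Eb2.)

D#2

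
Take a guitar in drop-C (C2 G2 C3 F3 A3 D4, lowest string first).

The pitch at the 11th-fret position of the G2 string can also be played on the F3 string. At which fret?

1

G2 at fret 11 is G2 + 11 semitones = F#3.
The open F3 string is 10 semitones above the open G2, so the same pitch on the F3 string lies at fret 11 − 10 = 1.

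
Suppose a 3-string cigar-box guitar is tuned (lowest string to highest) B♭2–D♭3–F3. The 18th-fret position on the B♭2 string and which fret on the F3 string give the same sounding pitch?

B♭2 at fret 18 is B♭2 + 18 semitones = E4.
The open F3 string is 7 semitones above the open B♭2, so the same pitch on the F3 string lies at fret 18 − 7 = 11.

11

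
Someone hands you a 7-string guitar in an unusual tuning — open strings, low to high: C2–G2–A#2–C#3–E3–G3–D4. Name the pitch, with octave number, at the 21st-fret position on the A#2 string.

Each fret is one semitone, so A#2 + 21 = G4.

G4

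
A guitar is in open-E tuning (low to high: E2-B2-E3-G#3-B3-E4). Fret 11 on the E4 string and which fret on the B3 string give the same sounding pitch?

Fret 11 on E4 is MIDI 64 + 11 = 75 (D#5). On the B3 string (open MIDI 59), that pitch is 75 − 59 = fret 16.

16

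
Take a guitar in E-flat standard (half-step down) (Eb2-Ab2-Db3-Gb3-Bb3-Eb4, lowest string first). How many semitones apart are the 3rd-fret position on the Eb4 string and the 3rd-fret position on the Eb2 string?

24 semitones

Eb4 at fret 3 → Gb4 (MIDI 66); Eb2 at fret 3 → Gb2 (MIDI 42).
66 − 42 = 24, so the two pitches are 24 semitones apart, with Gb4 the higher.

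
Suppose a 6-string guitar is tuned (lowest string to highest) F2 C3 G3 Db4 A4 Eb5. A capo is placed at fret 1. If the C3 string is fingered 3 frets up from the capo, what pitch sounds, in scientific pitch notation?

The capo raises the open C3 by 1 semitone to Db3; fretting 3 more gives C3 + 1 + 3 = C3 + 4 semitones = E3.

E3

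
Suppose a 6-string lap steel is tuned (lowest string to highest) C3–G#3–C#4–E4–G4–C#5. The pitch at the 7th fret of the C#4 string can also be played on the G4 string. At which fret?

1

C#4 at fret 7 is C#4 + 7 semitones = G#4.
The open G4 string is 6 semitones above the open C#4, so the same pitch on the G4 string lies at fret 7 − 6 = 1.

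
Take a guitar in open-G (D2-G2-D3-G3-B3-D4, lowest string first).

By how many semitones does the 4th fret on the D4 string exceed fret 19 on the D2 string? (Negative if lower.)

9 semitones

D4 at fret 4 → F#4 (MIDI 66); D2 at fret 19 → A3 (MIDI 57).
66 − 57 = 9, so the two pitches are 9 semitones apart.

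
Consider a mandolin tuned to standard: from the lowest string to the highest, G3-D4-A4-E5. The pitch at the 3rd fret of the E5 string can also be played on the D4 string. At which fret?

17

E5 at fret 3 is E5 + 3 semitones = G5.
The open D4 string is 14 semitones below the open E5, so the same pitch on the D4 string lies at fret 3 + 14 = 17.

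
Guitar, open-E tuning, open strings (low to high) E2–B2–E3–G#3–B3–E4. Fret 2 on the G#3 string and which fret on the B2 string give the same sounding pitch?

11

Fret 2 on G#3 is MIDI 56 + 2 = 58 (A#3). On the B2 string (open MIDI 47), that pitch is 58 − 47 = fret 11.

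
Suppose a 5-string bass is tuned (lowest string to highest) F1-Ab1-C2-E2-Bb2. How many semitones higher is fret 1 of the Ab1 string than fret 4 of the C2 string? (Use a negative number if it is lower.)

Ab1 at fret 1 → A1 (MIDI 33); C2 at fret 4 → E2 (MIDI 40).
33 − 40 = -7, so the two pitches are 7 semitones apart.

-7 semitones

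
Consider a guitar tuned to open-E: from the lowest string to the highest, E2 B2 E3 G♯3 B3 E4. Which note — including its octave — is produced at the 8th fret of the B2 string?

Each fret is one semitone, so B2 + 8 = G3.

G3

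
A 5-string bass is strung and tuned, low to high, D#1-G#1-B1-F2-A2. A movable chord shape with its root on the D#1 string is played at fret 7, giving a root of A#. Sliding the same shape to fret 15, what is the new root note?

Moving from fret 7 to fret 15 shifts the root by 8 semitones.
A# up 8 semitones is F#.

F#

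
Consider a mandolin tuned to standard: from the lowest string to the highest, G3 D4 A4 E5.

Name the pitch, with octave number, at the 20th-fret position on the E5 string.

C7

The open E5 string plus 20 semitones: E–F–F#–G–…–A#–B–C.
The walk passes from B into C 2 times, so the octave number goes from 5 to 7.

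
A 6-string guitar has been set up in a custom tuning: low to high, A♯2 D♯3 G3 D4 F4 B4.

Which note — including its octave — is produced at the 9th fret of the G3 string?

E4

The open G3 string plus 9 semitones: G–G#–A–A#–B–C–C#–D–D#–E.
The walk passes from B into C once, so the octave number goes from 3 to 4.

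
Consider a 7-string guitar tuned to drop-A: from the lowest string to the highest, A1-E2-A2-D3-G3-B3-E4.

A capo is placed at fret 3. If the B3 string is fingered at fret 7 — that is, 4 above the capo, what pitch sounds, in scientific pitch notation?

The capo raises the open B3 by 3 semitones to D4; fretting 4 more gives B3 + 3 + 4 = B3 + 7 semitones = F♯4.
(Also written G♭.)

F♯4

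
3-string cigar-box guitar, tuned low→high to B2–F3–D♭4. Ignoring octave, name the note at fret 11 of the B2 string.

B♭

B2 is MIDI 47. Adding 11 gives 58; 58 mod 12 = 10, i.e. B♭.
(Equivalently spelled A♯.)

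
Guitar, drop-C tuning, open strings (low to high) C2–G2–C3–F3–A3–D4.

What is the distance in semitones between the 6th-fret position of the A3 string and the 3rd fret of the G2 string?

A3 at fret 6 → D♯4 (MIDI 63); G2 at fret 3 → A♯2 (MIDI 46).
63 − 46 = 17, so the two pitches are 17 semitones apart, with D♯4 the higher.

17 semitones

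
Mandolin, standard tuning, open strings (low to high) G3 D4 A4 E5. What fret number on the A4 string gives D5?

5

D5 is 5 semitones above the open A4 (A–A#–B–C–C#–D), so it sits at fret 5.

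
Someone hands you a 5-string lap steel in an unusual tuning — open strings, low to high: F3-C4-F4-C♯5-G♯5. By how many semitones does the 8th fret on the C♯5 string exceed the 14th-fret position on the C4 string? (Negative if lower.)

7 semitones

C♯5 at fret 8 → A5 (MIDI 81); C4 at fret 14 → D5 (MIDI 74).
81 − 74 = 7, so the two pitches are 7 semitones apart.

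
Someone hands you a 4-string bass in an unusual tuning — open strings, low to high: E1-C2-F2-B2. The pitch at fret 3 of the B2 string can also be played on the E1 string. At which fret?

Fret 3 on B2 is MIDI 47 + 3 = 50 (D3). On the E1 string (open MIDI 28), that pitch is 50 − 28 = fret 22.

22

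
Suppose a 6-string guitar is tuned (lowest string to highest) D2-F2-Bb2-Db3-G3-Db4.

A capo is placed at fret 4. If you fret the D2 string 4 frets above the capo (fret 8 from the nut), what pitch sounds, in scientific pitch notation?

The capo raises the open D2 by 4 semitones to Gb2; fretting 4 more gives D2 + 4 + 4 = D2 + 8 semitones = Bb2.
(Also written A#.)

Bb2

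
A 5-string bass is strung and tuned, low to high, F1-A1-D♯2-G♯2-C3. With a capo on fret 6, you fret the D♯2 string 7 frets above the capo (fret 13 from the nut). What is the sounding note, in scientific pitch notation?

E3

The capo raises the open D♯2 by 6 semitones to A2; fretting 7 more gives D♯2 + 6 + 7 = D♯2 + 13 semitones = E3.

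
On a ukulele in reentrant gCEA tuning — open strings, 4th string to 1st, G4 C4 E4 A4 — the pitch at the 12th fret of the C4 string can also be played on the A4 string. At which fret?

3

Fret 12 on C4 is MIDI 60 + 12 = 72 (C5). On the A4 string (open MIDI 69), that pitch is 72 − 69 = fret 3.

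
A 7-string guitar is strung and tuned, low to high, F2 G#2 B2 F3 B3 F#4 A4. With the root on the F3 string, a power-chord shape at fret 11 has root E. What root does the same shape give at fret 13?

F#

Moving from fret 11 to fret 13 shifts the root by 2 semitones.
E up 2 semitones is F#.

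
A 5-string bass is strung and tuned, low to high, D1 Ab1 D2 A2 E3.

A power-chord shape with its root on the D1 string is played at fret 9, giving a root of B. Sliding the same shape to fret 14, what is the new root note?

E

Moving from fret 9 to fret 14 shifts the root by 5 semitones.
B up 5 semitones is E.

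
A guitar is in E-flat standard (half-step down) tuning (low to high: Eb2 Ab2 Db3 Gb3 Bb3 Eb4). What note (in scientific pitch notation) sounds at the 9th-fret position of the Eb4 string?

C5

Eb4 is MIDI 63. Adding 9 gives 72, which is C5.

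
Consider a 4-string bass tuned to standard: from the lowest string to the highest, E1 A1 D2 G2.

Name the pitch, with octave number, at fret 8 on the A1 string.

F2

Each fret is one semitone, so A1 + 8 = F2.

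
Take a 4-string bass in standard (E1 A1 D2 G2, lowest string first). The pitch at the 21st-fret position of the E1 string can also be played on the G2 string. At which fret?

E1 at fret 21 is E1 + 21 semitones = C#3.
The open G2 string is 15 semitones above the open E1, so the same pitch on the G2 string lies at fret 21 − 15 = 6.

6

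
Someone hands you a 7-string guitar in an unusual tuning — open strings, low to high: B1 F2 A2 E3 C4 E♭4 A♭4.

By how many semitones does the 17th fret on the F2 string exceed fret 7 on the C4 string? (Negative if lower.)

F2 at fret 17 → B♭3 (MIDI 58); C4 at fret 7 → G4 (MIDI 67).
58 − 67 = -9, so the two pitches are 9 semitones apart.

-9 semitones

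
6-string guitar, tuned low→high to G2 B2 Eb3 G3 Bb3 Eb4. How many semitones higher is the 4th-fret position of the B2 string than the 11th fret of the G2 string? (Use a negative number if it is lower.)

B2 at fret 4 → Eb3 (MIDI 51); G2 at fret 11 → Gb3 (MIDI 54).
51 − 54 = -3, so the two pitches are 3 semitones apart.

-3 semitones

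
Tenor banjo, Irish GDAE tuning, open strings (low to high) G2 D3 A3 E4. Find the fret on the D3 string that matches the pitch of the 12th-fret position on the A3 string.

19

Fret 12 on A3 is MIDI 57 + 12 = 69 (A4). On the D3 string (open MIDI 50), that pitch is 69 − 50 = fret 19.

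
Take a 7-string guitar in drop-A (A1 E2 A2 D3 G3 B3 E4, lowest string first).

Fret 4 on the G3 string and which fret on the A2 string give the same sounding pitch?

14

G3 at fret 4 is G3 + 4 semitones = B3.
The open A2 string is 10 semitones below the open G3, so the same pitch on the A2 string lies at fret 4 + 10 = 14.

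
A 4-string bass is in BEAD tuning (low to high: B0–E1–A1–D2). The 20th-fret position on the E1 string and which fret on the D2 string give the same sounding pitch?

10

E1 at fret 20 is E1 + 20 semitones = C3.
The open D2 string is 10 semitones above the open E1, so the same pitch on the D2 string lies at fret 20 − 10 = 10.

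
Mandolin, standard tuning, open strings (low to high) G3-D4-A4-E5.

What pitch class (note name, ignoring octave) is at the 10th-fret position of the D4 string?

The open D4 string plus 10 semitones: D–D#–E–F–…–A#–B–C.

C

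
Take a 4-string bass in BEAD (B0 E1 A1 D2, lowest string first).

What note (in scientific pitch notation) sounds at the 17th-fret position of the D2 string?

G3

Each fret is one semitone, so D2 + 17 = G3.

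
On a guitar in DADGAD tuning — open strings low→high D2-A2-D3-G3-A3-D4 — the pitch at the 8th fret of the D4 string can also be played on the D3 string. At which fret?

Fret 8 on D4 is MIDI 62 + 8 = 70 (A#4). On the D3 string (open MIDI 50), that pitch is 70 − 50 = fret 20.

20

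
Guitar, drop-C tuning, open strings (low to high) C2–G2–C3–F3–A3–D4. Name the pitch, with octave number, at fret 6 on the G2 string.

C#3

Each fret is one semitone, so G2 + 6 = C#3.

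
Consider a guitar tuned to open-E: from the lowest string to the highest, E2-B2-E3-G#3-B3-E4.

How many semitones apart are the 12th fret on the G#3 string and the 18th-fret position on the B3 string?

G#3 at fret 12 → G#4 (MIDI 68); B3 at fret 18 → F5 (MIDI 77).
68 − 77 = -9, so the two pitches are 9 semitones apart, with F5 the higher.

9 semitones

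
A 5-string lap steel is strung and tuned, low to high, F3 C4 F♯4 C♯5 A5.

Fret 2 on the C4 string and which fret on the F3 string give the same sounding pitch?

Fret 2 on C4 is MIDI 60 + 2 = 62 (D4). On the F3 string (open MIDI 53), that pitch is 62 − 53 = fret 9.

9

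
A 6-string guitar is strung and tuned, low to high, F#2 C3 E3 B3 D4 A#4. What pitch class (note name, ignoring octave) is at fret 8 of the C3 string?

Each fret is one semitone, so C3 + 8 = G#.
(Equivalently spelled Ab.)

G#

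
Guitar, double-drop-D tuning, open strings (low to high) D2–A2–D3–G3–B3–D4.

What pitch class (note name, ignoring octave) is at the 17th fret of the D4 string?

Each fret is one semitone, so D4 + 17 = G.

G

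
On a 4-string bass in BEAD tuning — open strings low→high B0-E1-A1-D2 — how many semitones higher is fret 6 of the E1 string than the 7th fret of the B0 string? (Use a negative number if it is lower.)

E1 at fret 6 → A♯1 (MIDI 34); B0 at fret 7 → F♯1 (MIDI 30).
34 − 30 = 4, so the two pitches are 4 semitones apart.

4 semitones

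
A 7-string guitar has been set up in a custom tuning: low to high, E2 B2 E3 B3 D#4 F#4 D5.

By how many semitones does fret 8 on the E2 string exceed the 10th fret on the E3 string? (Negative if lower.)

E2 at fret 8 → C3 (MIDI 48); E3 at fret 10 → D4 (MIDI 62).
48 − 62 = -14, so the two pitches are 14 semitones apart.

-14 semitones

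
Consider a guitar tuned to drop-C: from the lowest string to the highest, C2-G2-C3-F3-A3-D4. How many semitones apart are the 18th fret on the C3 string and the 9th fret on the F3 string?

4 semitones

C3 at fret 18 → F#4 (MIDI 66); F3 at fret 9 → D4 (MIDI 62).
66 − 62 = 4, so the two pitches are 4 semitones apart, with F#4 the higher.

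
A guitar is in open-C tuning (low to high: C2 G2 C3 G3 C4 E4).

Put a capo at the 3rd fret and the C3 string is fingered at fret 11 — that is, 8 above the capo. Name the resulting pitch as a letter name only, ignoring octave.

B

The capo raises the open C3 by 3 semitones to D♯3; fretting 8 more gives C3 + 3 + 8 = C3 + 11 semitones, landing on B.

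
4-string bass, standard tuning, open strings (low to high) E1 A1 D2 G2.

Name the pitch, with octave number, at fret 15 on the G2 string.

A#3

Each fret is one semitone, so G2 + 15 = A#3.
(Equivalently spelled Bb3.)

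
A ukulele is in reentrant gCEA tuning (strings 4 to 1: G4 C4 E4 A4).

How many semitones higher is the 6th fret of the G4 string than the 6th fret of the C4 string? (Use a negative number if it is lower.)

7 semitones

G4 at fret 6 → C♯5 (MIDI 73); C4 at fret 6 → F♯4 (MIDI 66).
73 − 66 = 7, so the two pitches are 7 semitones apart.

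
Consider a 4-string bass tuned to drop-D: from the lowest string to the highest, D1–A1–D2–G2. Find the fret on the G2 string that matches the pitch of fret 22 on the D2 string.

D2 at fret 22 is D2 + 22 semitones = C4.
The open G2 string is 5 semitones above the open D2, so the same pitch on the G2 string lies at fret 22 − 5 = 17.

17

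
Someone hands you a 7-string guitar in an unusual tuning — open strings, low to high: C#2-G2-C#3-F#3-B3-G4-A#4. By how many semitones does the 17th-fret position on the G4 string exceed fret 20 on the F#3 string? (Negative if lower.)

10 semitones

G4 at fret 17 → C6 (MIDI 84); F#3 at fret 20 → D5 (MIDI 74).
84 − 74 = 10, so the two pitches are 10 semitones apart.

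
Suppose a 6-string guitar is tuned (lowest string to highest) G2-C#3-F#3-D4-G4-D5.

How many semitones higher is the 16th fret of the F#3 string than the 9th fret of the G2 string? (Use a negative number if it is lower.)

F#3 at fret 16 → A#4 (MIDI 70); G2 at fret 9 → E3 (MIDI 52).
70 − 52 = 18, so the two pitches are 18 semitones apart.

18 semitones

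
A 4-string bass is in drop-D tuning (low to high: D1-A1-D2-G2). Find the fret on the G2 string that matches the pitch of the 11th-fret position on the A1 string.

Fret 11 on A1 is MIDI 33 + 11 = 44 (G#2). On the G2 string (open MIDI 43), that pitch is 44 − 43 = fret 1.

1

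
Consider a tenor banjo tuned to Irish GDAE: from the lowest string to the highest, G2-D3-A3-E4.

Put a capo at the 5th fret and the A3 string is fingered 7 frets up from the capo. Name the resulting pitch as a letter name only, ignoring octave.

The capo raises the open A3 by 5 semitones to D4; fretting 7 more gives A3 + 5 + 7 = A3 + 12 semitones, landing on A.

A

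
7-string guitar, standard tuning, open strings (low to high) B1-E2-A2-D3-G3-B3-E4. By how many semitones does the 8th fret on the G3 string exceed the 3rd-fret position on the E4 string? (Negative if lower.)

-4 semitones

G3 at fret 8 → D#4 (MIDI 63); E4 at fret 3 → G4 (MIDI 67).
63 − 67 = -4, so the two pitches are 4 semitones apart.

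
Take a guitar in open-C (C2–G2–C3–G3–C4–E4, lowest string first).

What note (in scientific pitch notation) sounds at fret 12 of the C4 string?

Each fret is one semitone, so C4 + 12 = C5.

C5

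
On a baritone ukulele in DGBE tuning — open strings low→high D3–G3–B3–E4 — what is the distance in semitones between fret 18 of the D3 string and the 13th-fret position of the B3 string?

4 semitones

D3 at fret 18 → G#4 (MIDI 68); B3 at fret 13 → C5 (MIDI 72).
68 − 72 = -4, so the two pitches are 4 semitones apart, with C5 the higher.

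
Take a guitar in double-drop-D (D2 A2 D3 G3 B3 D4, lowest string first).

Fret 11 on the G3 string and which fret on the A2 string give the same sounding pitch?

21

G3 at fret 11 is G3 + 11 semitones = F#4.
The open A2 string is 10 semitones below the open G3, so the same pitch on the A2 string lies at fret 11 + 10 = 21.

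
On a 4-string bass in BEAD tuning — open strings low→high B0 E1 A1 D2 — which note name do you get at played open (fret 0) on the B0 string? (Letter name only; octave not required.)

B

Fret 0 is the open string itself, so the pitch is just B.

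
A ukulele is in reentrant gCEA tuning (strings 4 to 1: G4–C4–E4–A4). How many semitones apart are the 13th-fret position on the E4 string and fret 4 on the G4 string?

6 semitones

E4 at fret 13 → F5 (MIDI 77); G4 at fret 4 → B4 (MIDI 71).
77 − 71 = 6, so the two pitches are 6 semitones apart, with F5 the higher.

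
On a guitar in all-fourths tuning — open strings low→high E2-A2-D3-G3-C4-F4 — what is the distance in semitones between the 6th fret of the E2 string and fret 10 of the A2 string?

E2 at fret 6 → A♯2 (MIDI 46); A2 at fret 10 → G3 (MIDI 55).
46 − 55 = -9, so the two pitches are 9 semitones apart, with G3 the higher.

9 semitones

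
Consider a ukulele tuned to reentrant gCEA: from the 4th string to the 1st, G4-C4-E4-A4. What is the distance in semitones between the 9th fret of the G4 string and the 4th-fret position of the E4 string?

8 semitones

G4 at fret 9 → E5 (MIDI 76); E4 at fret 4 → G#4 (MIDI 68).
76 − 68 = 8, so the two pitches are 8 semitones apart, with E5 the higher.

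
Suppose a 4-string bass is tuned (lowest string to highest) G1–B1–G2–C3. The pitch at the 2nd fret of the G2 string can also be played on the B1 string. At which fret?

Fret 2 on G2 is MIDI 43 + 2 = 45 (A2). On the B1 string (open MIDI 35), that pitch is 45 − 35 = fret 10.

10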